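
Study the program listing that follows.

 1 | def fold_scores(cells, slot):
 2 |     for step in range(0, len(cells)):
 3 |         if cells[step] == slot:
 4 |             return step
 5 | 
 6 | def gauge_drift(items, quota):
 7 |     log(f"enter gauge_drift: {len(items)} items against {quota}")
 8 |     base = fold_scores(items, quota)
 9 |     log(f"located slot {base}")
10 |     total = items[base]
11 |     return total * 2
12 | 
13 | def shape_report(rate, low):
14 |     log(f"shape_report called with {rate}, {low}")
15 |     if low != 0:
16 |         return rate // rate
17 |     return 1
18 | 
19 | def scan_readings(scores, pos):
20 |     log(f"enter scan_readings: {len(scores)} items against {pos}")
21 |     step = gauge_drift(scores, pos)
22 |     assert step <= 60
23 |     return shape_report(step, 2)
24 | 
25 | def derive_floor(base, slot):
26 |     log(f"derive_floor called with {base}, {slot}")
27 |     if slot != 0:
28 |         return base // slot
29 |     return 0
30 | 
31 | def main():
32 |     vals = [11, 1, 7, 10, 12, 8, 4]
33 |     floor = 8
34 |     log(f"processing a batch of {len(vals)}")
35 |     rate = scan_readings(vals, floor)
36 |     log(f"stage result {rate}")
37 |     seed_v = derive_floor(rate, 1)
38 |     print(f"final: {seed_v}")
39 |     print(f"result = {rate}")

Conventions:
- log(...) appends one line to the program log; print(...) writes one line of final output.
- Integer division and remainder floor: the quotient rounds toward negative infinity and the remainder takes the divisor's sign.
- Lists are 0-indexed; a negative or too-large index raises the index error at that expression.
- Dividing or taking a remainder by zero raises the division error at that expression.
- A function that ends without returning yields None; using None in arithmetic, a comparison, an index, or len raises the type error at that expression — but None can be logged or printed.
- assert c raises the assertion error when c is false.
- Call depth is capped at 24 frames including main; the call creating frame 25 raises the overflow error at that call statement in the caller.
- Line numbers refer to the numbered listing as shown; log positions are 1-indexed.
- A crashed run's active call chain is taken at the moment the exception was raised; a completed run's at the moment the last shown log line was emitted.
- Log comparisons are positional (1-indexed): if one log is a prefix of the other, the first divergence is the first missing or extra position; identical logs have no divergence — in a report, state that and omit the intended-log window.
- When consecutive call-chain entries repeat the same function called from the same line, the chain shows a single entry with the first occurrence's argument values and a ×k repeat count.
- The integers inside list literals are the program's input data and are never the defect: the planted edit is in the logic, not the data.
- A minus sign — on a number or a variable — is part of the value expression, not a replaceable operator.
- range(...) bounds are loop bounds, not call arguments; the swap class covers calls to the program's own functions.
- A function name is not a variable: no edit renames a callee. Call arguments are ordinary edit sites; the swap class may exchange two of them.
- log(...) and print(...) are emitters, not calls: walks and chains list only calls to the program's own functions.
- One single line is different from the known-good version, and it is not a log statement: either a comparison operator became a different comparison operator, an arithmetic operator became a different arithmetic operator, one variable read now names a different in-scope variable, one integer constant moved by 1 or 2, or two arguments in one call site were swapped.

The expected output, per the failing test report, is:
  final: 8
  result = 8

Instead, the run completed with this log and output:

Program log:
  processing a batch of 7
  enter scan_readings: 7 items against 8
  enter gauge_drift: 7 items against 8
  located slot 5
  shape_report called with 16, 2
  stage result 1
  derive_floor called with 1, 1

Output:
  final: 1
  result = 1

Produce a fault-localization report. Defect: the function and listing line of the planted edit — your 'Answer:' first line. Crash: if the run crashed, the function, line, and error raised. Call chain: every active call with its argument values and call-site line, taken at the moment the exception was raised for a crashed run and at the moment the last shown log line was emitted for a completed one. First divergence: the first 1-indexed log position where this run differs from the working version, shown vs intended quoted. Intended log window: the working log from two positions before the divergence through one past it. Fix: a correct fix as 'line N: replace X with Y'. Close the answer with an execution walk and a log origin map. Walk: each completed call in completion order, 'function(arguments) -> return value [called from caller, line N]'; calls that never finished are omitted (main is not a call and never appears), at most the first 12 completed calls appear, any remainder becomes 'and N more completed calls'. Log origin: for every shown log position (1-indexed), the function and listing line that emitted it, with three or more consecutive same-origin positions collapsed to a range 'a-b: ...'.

Answer: the defect is in shape_report at line 16.
Key fact: The log first diverges at position 6: the faulty run prints 'stage result 1' where the working version prints 'stage result 8'.
Call chain: main -> derive_floor(1, 1) (called at line 37).
First divergence: at position 6 the run shows 'stage result 1' where the working version logs 'stage result 8'.
Intended log window:
  4: located slot 5
  5: shape_report called with 16, 2
  6: stage result 8
  7: derive_floor called with 8, 1
Execution walk:
  fold_scores([11, 1, 7, 10, 12, 8, 4], 8) -> 5  [called from gauge_drift, line 8]
  gauge_drift([11, 1, 7, 10, 12, 8, 4], 8) -> 16  [called from scan_readings, line 21]
  shape_report(16, 2) -> 1  [called from scan_readings, line 23]
  scan_readings([11, 1, 7, 10, 12, 8, 4], 8) -> 1  [called from main, line 35]
  derive_floor(1, 1) -> 1  [called from main, line 37]
Log line origins:
  1 — main, line 34
  2 — scan_readings, line 20
  3 — gauge_drift, line 7
  4 — gauge_drift, line 9
  5 — shape_report, line 14
  6 — main, line 36
  7 — derive_floor, line 26
A correct fix: line 16: replace `rate // rate` with `rate // low`.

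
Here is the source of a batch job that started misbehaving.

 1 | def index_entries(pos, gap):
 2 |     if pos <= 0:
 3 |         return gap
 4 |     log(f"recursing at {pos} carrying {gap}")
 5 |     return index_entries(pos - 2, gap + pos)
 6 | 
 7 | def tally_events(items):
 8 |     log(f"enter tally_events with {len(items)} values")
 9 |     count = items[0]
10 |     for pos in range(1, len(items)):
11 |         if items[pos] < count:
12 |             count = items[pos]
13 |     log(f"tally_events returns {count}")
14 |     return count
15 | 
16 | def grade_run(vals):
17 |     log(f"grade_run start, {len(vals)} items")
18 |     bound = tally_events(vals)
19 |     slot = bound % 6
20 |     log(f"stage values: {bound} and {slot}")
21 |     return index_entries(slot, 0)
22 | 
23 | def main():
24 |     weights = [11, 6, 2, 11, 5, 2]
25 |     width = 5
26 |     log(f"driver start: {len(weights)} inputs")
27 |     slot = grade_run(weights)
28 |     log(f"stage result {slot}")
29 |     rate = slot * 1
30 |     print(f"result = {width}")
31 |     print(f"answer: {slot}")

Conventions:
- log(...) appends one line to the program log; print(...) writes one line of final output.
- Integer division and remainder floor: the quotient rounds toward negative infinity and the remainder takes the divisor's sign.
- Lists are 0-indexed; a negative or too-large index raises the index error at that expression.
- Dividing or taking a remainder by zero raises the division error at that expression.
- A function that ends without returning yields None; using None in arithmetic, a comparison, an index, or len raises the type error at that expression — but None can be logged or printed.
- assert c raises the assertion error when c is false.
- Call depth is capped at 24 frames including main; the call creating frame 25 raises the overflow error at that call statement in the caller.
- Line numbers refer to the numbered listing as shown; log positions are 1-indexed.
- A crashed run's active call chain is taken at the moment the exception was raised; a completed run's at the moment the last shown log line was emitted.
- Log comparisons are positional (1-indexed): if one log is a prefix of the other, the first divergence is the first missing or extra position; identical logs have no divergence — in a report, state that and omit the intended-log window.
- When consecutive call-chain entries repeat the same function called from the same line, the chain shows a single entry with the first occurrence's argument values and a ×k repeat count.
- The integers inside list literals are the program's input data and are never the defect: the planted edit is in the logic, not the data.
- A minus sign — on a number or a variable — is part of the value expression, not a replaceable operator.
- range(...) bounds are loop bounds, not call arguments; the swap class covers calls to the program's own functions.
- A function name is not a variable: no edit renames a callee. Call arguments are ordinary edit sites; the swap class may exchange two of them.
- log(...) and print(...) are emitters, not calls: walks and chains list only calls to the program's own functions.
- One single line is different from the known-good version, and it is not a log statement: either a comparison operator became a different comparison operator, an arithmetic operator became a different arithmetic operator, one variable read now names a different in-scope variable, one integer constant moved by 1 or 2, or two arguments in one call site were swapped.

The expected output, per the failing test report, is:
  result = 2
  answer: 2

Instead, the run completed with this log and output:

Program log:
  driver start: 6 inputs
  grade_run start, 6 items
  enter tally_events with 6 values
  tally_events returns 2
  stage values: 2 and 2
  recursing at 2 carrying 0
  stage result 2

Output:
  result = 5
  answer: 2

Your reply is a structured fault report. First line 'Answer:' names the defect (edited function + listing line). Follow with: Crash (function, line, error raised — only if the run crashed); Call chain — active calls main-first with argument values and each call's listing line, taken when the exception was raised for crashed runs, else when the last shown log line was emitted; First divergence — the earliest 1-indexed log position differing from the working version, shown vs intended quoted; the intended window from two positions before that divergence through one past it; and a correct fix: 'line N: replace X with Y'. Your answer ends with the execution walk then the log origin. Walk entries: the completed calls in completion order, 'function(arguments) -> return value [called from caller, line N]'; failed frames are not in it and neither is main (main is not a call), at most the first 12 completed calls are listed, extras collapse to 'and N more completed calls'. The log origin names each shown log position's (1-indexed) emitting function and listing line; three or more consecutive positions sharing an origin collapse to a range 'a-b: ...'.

Answer: the defect is in main at line 30.
Core observation: No log line changed; the fault shows up purely in the output.
Call chain: main.
First divergence: none — the logs agree in full.
Execution walk:
  tally_events([11, 6, 2, 11, 5, 2]) -> 2  [called from grade_run, line 18]
  index_entries(0, 2) -> 2  [called from index_entries, line 5]
  index_entries(2, 0) -> 2  [called from grade_run, line 21]
  grade_run([11, 6, 2, 11, 5, 2]) -> 2  [called from main, line 27]
Origin of each log line:
  1: emitted by main (line 26)
  2: emitted by grade_run (line 17)
  3: emitted by tally_events (line 8)
  4: emitted by tally_events (line 13)
  5: emitted by grade_run (line 20)
  6: emitted by index_entries (line 4)
  7: emitted by main (line 28)
A correct fix: line 30: replace `width` with `rate`.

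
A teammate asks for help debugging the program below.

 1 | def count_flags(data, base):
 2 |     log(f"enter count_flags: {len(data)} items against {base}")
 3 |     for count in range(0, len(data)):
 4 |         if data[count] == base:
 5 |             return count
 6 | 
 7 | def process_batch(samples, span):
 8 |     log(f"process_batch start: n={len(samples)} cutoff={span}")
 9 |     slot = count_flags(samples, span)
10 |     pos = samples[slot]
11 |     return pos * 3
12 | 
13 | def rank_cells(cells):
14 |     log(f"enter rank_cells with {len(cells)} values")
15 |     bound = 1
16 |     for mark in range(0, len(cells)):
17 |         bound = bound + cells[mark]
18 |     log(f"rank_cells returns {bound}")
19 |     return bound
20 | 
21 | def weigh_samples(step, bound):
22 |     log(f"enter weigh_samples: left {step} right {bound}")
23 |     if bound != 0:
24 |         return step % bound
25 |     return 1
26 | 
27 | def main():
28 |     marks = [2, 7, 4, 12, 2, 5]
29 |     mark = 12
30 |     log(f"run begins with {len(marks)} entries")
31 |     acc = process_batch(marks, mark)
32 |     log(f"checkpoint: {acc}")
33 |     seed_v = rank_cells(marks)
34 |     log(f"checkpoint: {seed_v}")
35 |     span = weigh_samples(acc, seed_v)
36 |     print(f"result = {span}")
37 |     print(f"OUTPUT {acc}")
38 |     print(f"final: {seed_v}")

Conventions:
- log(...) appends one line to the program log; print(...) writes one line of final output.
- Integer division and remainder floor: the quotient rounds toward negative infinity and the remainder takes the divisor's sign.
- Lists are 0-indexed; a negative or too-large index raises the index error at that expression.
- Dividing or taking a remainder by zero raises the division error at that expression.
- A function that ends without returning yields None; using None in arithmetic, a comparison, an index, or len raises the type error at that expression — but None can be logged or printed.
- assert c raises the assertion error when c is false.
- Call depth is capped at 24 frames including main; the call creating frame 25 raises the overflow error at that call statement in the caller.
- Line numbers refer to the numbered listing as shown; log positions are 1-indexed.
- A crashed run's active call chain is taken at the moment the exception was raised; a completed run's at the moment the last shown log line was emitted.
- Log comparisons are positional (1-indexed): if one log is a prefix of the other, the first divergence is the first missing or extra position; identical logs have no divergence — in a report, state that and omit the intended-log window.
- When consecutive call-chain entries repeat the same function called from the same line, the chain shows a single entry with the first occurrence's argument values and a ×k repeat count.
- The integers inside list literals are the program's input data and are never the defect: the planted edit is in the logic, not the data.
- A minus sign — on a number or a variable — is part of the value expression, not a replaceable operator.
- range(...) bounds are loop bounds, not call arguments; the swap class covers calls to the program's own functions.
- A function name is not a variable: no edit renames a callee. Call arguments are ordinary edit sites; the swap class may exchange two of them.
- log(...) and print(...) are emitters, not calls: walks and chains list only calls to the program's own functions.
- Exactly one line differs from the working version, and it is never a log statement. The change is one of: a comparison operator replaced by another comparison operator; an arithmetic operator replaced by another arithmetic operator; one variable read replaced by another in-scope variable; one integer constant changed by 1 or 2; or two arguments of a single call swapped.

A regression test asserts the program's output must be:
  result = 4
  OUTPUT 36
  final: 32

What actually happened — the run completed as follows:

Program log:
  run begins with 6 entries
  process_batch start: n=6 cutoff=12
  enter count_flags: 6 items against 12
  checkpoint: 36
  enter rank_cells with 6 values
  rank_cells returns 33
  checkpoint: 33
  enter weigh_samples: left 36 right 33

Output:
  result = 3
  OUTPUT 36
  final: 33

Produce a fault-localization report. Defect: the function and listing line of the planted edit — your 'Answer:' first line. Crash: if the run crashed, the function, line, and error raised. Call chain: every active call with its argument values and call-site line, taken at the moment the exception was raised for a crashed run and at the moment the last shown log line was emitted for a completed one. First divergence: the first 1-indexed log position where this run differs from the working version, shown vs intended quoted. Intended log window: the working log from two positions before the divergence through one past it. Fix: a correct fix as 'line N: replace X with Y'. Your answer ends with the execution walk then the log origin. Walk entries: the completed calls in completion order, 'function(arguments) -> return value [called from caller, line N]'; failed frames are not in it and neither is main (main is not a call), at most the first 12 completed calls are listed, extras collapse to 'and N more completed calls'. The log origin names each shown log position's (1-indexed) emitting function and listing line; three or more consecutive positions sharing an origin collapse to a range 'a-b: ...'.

Answer: the defect is in rank_cells at line 15.
The tell: At log position 6 the runs split — shown 'rank_cells returns 33', but the working version logs 'rank_cells returns 32'.
Call chain: main -> weigh_samples(36, 33) (called at line 35).
First divergence: at position 6 the run shows 'rank_cells returns 33' where the working version logs 'rank_cells returns 32'.
Intended log window:
  4: checkpoint: 36
  5: enter rank_cells with 6 values
  6: rank_cells returns 32
  7: checkpoint: 32
Execution walk:
  count_flags([2, 7, 4, 12, 2, 5], 12) -> 3  [called from process_batch, line 9]
  process_batch([2, 7, 4, 12, 2, 5], 12) -> 36  [called from main, line 31]
  rank_cells([2, 7, 4, 12, 2, 5]) -> 33  [called from main, line 33]
  weigh_samples(36, 33) -> 3  [called from main, line 35]
Log origin:
  1 — main, line 30
  2 — process_batch, line 8
  3 — count_flags, line 2
  4 — main, line 32
  5 — rank_cells, line 14
  6 — rank_cells, line 18
  7 — main, line 34
  8 — weigh_samples, line 22
A correct fix: line 15: replace `1` with `0`.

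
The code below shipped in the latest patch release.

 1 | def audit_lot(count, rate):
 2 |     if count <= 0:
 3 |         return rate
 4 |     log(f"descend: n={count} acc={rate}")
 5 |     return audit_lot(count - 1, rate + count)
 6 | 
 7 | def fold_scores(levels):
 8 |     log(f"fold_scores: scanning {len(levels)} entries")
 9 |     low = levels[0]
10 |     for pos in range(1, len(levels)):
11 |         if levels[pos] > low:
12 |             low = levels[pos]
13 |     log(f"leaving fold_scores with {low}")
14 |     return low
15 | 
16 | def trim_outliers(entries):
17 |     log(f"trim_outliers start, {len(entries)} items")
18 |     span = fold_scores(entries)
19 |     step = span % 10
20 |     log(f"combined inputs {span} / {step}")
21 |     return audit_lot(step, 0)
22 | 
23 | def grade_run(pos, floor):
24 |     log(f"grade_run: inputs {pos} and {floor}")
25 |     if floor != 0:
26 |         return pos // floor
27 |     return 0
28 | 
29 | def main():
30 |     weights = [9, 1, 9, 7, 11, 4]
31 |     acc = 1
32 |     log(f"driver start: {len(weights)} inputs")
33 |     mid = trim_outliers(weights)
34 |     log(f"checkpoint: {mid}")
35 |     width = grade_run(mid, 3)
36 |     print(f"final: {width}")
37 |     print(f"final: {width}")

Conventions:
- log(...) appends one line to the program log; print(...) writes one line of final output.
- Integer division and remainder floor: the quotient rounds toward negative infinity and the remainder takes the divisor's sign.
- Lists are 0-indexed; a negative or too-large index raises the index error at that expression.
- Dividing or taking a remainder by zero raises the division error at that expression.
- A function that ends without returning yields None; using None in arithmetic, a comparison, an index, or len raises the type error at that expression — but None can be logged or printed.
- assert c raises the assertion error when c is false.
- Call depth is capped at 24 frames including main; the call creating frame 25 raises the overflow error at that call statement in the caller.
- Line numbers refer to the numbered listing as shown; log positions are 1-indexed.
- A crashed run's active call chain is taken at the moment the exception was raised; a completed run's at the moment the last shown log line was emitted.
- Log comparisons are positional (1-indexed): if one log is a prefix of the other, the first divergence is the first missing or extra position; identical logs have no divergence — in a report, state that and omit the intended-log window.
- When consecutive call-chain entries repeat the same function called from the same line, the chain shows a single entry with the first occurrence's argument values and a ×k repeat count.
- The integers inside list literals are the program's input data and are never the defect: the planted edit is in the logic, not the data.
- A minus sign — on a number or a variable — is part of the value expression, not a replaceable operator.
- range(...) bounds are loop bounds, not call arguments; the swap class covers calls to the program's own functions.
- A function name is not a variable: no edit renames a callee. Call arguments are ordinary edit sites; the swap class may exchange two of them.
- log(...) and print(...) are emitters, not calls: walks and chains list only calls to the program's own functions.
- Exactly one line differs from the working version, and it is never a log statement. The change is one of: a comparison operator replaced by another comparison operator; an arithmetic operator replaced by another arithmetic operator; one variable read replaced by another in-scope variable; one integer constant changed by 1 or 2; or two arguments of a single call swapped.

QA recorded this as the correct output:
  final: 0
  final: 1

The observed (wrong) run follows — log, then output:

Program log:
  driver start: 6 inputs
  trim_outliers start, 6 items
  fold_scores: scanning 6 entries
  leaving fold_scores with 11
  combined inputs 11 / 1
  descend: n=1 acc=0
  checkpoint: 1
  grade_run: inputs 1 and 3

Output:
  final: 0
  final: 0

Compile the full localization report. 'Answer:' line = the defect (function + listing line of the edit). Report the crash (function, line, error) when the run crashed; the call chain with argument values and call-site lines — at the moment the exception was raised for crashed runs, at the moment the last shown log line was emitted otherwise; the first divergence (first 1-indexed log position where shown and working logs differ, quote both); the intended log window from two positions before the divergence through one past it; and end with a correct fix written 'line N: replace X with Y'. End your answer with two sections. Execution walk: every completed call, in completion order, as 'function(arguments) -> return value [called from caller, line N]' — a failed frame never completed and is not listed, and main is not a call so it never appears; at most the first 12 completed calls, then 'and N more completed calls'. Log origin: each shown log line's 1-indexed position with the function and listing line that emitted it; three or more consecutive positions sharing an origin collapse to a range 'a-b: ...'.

Answer: the defect is in main at line 37.
Key fact: No log line changed; the fault shows up purely in the output.
Call chain: main -> grade_run(1, 3) (called at line 35).
First divergence: none (the log streams are identical).
Execution walk:
  fold_scores([9, 1, 9, 7, 11, 4]) -> 11  [called from trim_outliers, line 18]
  audit_lot(0, 1) -> 1  [called from audit_lot, line 5]
  audit_lot(1, 0) -> 1  [called from trim_outliers, line 21]
  trim_outliers([9, 1, 9, 7, 11, 4]) -> 1  [called from main, line 33]
  grade_run(1, 3) -> 0  [called from main, line 35]
Origin of each log line:
  1: from main, line 32
  2: from trim_outliers, line 17
  3: from fold_scores, line 8
  4: from fold_scores, line 13
  5: from trim_outliers, line 20
  6: from audit_lot, line 4
  7: from main, line 34
  8: from grade_run, line 24
A correct fix: line 37: replace `width` with `mid`.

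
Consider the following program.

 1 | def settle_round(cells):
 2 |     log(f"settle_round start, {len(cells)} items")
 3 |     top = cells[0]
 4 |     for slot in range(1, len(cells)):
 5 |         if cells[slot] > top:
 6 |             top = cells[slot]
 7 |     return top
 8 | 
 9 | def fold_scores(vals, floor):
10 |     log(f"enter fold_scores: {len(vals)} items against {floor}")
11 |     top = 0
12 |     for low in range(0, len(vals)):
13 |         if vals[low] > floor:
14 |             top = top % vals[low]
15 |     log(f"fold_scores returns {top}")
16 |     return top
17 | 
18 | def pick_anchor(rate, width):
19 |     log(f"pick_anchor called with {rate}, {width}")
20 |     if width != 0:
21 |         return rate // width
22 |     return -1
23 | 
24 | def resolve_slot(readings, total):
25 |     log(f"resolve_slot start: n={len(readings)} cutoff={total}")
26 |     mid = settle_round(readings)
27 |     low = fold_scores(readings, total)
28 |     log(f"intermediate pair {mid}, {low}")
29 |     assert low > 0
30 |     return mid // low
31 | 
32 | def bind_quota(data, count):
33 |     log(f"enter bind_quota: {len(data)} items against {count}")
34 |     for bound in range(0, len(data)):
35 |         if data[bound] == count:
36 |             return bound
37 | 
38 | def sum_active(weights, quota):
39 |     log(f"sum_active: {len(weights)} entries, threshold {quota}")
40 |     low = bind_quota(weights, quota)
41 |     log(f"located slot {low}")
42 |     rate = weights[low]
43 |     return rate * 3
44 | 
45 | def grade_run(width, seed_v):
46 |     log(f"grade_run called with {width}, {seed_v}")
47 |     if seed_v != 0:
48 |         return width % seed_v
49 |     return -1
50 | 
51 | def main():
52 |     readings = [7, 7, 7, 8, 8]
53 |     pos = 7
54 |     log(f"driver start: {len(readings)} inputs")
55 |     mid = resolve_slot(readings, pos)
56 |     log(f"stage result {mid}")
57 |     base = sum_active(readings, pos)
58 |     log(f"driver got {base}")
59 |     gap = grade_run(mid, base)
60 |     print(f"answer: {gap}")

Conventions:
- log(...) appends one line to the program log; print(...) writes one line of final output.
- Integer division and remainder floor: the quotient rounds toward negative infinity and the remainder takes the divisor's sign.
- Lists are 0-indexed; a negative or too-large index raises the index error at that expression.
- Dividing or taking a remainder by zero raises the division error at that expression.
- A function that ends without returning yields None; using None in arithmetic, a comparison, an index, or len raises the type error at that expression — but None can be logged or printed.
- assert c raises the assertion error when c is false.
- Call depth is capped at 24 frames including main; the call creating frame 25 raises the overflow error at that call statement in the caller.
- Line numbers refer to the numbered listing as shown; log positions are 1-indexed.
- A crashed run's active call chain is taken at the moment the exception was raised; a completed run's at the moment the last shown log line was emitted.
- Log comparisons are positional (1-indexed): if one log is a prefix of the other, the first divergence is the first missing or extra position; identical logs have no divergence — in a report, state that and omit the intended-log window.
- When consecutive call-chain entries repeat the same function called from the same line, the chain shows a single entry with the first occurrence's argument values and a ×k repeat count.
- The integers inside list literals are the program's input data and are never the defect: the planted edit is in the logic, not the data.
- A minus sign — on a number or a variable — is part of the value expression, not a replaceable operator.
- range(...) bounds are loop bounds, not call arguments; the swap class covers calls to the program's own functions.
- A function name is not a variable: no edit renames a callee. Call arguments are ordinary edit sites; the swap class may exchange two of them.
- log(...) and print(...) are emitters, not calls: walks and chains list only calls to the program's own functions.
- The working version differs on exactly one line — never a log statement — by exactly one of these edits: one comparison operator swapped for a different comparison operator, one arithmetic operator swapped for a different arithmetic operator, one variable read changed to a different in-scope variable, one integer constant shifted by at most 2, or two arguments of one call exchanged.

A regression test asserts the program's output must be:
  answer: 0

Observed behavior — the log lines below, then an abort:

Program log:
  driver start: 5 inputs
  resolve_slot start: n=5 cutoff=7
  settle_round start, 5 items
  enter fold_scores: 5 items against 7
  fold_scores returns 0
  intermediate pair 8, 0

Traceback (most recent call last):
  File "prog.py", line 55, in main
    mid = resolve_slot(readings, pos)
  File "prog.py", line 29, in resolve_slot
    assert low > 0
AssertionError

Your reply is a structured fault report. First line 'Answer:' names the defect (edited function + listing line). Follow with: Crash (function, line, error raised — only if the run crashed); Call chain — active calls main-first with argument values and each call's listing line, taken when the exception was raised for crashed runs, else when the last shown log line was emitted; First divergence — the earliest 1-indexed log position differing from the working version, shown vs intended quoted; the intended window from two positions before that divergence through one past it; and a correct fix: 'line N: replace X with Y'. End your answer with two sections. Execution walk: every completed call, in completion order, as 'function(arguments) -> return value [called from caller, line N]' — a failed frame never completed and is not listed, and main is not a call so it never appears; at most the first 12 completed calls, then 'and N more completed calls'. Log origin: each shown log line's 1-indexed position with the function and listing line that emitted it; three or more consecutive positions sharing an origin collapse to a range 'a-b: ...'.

Answer: the defect is in fold_scores at line 14.
Core observation: Everything matches until log position 5, which reads 'fold_scores returns 0' in place of 'fold_scores returns 16'.
Crash: resolve_slot, line 29, AssertionError.
Call chain: main -> resolve_slot([7, 7, 7, 8, 8], 7) (called at line 55).
First divergence: position 5; shown 'fold_scores returns 0' vs intended 'fold_scores returns 16'.
Intended log window:
  3: settle_round start, 5 items
  4: enter fold_scores: 5 items against 7
  5: fold_scores returns 16
  6: intermediate pair 8, 16
Execution walk:
  settle_round([7, 7, 7, 8, 8]) -> 8  [called from resolve_slot, line 26]
  fold_scores([7, 7, 7, 8, 8], 7) -> 0  [called from resolve_slot, line 27]
Log origin:
  1 — main, line 54
  2 — resolve_slot, line 25
  3 — settle_round, line 2
  4 — fold_scores, line 10
  5 — fold_scores, line 15
  6 — resolve_slot, line 28
A correct fix: line 14: replace `%` with `+`.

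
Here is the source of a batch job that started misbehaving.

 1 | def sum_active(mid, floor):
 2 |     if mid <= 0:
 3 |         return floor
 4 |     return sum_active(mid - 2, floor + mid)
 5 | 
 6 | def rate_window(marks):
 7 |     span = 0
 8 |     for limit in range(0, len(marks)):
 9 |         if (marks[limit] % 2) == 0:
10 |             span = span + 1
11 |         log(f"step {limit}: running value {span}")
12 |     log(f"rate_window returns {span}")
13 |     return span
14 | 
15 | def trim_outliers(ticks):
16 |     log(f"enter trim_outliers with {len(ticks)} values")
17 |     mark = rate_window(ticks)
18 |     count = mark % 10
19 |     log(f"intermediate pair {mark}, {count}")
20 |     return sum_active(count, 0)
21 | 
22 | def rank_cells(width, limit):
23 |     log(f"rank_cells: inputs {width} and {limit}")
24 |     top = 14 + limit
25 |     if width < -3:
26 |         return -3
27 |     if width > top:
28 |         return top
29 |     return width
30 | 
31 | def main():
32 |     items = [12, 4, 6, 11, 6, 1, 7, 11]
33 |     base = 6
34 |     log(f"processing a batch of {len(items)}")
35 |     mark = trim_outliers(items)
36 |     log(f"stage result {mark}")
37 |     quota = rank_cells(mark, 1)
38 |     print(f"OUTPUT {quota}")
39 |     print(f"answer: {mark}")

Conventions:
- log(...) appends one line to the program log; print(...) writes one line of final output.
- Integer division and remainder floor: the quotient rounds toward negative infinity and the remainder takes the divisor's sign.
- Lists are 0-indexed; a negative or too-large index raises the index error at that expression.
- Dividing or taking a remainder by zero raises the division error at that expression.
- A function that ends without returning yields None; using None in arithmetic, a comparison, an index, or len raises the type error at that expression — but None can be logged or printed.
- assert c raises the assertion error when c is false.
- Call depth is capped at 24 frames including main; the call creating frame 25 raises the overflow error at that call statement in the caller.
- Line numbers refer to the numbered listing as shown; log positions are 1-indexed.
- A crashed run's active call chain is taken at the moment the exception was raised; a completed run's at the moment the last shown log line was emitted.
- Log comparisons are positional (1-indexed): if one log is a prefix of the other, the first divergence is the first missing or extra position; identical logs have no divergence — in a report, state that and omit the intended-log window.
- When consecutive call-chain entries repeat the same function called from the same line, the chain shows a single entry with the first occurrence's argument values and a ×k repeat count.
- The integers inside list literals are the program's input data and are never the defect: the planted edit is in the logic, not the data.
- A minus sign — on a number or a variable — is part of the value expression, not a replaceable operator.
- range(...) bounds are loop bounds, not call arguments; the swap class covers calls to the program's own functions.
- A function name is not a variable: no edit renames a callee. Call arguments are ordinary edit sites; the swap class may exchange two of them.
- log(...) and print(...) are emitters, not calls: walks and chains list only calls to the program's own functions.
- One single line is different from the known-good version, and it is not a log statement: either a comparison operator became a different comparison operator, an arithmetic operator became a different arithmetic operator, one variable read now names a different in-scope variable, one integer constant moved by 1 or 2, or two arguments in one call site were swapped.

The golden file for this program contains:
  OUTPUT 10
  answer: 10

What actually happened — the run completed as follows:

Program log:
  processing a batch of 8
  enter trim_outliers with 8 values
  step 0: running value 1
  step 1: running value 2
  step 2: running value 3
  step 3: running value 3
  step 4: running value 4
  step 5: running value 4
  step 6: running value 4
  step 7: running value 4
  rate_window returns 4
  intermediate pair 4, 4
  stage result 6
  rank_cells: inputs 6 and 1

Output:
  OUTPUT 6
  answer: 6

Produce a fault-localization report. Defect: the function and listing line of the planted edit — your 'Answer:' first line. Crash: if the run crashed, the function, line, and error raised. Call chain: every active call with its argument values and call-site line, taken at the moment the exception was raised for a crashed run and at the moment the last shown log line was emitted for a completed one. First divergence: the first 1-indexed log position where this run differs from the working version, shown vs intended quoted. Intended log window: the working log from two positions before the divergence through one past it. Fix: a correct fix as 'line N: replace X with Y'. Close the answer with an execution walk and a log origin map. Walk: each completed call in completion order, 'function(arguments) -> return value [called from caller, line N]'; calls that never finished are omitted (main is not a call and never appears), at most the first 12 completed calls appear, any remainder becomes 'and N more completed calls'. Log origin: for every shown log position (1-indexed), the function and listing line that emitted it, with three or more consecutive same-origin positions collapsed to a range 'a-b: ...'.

Answer: the defect is in sum_active at line 4.
Key fact: Position 13 is the first bad log line: 'stage result 6' should read 'stage result 10'.
Call chain: main -> rank_cells(6, 1) (called at line 37).
First divergence: at position 13 the run shows 'stage result 6' where the working version logs 'stage result 10'.
Intended log window:
  11: rate_window returns 4
  12: intermediate pair 4, 4
  13: stage result 10
  14: rank_cells: inputs 10 and 1
Execution walk:
  rate_window([12, 4, 6, 11, 6, 1, 7, 11]) -> 4  [called from trim_outliers, line 17]
  sum_active(0, 6) -> 6  [called from sum_active, line 4]
  sum_active(2, 4) -> 6  [called from sum_active, line 4]
  sum_active(4, 0) -> 6  [called from trim_outliers, line 20]
  trim_outliers([12, 4, 6, 11, 6, 1, 7, 11]) -> 6  [called from main, line 35]
  rank_cells(6, 1) -> 6  [called from main, line 37]
Log line origins:
  1: from main, line 34
  2: from trim_outliers, line 16
  3-10: from rate_window, line 11
  11: from rate_window, line 12
  12: from trim_outliers, line 19
  13: from main, line 36
  14: from rank_cells, line 23
A correct fix: line 4: replace `2` with `1`.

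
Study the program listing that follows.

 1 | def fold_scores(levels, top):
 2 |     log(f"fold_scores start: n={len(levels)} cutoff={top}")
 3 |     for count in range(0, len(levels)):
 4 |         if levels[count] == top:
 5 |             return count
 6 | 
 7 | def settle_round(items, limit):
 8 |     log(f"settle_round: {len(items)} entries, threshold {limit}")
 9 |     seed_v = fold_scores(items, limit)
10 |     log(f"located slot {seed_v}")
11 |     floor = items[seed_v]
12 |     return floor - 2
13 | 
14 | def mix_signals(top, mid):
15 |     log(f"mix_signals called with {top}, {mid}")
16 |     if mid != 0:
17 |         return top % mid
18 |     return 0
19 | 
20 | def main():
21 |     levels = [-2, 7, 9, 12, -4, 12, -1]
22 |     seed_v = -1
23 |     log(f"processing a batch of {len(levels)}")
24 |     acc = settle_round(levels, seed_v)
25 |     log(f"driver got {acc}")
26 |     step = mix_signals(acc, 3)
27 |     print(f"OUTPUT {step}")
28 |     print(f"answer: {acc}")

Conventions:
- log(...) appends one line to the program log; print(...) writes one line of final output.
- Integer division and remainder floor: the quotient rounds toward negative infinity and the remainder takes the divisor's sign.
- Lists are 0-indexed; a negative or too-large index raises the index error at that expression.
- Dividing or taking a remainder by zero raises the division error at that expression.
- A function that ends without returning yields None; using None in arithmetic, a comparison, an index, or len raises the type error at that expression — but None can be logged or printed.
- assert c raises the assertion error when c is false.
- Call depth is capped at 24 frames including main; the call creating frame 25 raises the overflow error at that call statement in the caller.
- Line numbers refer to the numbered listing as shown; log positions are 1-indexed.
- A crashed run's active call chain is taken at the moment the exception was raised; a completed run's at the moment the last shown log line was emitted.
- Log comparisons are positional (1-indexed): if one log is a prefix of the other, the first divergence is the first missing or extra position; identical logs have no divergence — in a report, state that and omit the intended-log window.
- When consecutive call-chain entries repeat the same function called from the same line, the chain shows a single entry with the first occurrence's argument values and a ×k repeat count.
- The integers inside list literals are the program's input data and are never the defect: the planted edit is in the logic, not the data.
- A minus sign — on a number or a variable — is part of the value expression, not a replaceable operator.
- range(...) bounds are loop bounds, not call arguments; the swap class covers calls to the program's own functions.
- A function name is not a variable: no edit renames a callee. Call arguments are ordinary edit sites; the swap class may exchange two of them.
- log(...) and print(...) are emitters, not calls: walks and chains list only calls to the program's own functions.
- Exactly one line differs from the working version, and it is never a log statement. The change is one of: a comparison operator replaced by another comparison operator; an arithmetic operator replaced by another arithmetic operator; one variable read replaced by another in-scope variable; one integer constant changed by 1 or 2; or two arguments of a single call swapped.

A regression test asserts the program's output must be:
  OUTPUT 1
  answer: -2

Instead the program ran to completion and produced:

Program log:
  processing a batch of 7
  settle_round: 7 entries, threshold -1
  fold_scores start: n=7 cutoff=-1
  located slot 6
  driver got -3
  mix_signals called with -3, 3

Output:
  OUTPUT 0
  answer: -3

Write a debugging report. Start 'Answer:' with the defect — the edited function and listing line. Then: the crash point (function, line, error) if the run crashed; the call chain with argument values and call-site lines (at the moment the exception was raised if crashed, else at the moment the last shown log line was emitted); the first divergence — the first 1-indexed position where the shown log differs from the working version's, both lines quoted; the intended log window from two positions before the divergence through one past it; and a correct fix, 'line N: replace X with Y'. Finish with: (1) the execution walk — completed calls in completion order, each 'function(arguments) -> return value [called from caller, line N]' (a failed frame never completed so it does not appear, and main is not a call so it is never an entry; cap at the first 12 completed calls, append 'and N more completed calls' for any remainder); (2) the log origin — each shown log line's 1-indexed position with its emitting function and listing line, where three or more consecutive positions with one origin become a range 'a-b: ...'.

Answer: the defect is in settle_round at line 12.
Key observation: At log position 5 the runs split — shown 'driver got -3', but the working version logs 'driver got -2'.
Call chain: main -> mix_signals(-3, 3) (called at line 26).
First divergence: position 5 — the shown line 'driver got -3' should read 'driver got -2'.
Intended log window:
  3: fold_scores start: n=7 cutoff=-1
  4: located slot 6
  5: driver got -2
  6: mix_signals called with -2, 3
Execution walk:
  fold_scores([-2, 7, 9, 12, -4, 12, -1], -1) -> 6  [called from settle_round, line 9]
  settle_round([-2, 7, 9, 12, -4, 12, -1], -1) -> -3  [called from main, line 24]
  mix_signals(-3, 3) -> 0  [called from main, line 26]
Log origins:
  1 — main, line 23
  2 — settle_round, line 8
  3 — fold_scores, line 2
  4 — settle_round, line 10
  5 — main, line 25
  6 — mix_signals, line 15
A correct fix: line 12: replace `-` with `*`.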